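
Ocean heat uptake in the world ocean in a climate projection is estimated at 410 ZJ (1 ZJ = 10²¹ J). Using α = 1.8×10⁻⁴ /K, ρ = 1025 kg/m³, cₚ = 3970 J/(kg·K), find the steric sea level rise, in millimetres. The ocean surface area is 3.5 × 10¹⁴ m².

Per unit area: Q = 410×10²¹ / (3.5×10¹⁴) ≈ 1.171×10⁹ J/m²
Δh = αQ/(ρcₚ) = 1.8×10⁻⁴ × 1.171×10⁹ / (1025 × 3970) ≈ 0.051798 m

about 51.8 mm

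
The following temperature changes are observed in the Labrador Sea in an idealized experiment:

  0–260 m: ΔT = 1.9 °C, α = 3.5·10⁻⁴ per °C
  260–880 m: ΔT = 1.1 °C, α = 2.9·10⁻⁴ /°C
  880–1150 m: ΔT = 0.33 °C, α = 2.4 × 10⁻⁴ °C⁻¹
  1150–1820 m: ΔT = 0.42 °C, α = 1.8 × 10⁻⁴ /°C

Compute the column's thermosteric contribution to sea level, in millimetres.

0–260 m: 260 × 1.9 × 3.5×10⁻⁴ = 0.17290 m
620 × 1.1 × 2.9×10⁻⁴ = 0.19778 m
270 × 0.33 × 2.4×10⁻⁴ = 0.021384 m
1150–1820 m: 0.42 × 670 × 1.8×10⁻⁴ = 0.050652 m
Δh = 0.17290 + 0.19778 + 0.021384 + 0.050652 = 0.442716 m ≈ 443 mm

Δh ≈ 443 mm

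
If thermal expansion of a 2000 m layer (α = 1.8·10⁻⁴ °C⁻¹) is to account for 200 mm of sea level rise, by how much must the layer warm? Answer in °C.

ΔT = Δh/(αH) = 0.2 / (1.8×10⁻⁴ × 2000) ≈ 0.5556 °C

0.556 °C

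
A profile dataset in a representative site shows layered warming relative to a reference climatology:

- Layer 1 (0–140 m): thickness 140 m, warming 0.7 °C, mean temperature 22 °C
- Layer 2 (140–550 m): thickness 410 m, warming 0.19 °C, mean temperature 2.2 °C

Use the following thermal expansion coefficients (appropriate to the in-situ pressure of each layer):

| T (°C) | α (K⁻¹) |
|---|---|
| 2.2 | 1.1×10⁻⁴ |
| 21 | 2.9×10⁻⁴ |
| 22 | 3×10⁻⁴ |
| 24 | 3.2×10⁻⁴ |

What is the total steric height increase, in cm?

Layer 1 at 22 °C → α = 3×10⁻⁴ K⁻¹
Layer 2 at 2.2 °C → α = 1.1×10⁻⁴ K⁻¹
0–140 m: 140 × 3×10⁻⁴ × 0.7 = 0.02940 m
1.1×10⁻⁴ × 410 × 0.19 = 0.008569 m
Δh = 0.02940 + 0.008569 = 0.037969 m

3.8 cm of thermosteric rise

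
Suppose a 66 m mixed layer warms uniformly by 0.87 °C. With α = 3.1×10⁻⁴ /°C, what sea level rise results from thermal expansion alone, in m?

Δh = αΔT·H = 3.1×10⁻⁴ × 0.87 × 66 = 0.0178002 m

Δh = 0.0178 m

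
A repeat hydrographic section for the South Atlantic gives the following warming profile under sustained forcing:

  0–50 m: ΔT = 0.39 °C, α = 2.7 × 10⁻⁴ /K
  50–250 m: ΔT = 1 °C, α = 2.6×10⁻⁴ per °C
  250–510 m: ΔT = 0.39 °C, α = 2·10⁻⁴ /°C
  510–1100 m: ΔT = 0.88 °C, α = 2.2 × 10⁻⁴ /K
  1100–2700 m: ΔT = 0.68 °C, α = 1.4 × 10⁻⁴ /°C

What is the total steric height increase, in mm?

0–50 m: 50 × 2.7×10⁻⁴ × 0.39 = 0.005265 m
50–250 m: 1 × 2.6×10⁻⁴ × 200 = 0.05200 m
0.39 × 260 × 2×10⁻⁴ = 0.02028 m
Layer 4: 2.2×10⁻⁴ × 0.88 × 590 = 0.114224 m
0.68 × 1600 × 1.4×10⁻⁴ = 0.15232 m
Δh = 0.005265 + 0.05200 + 0.02028 + 0.114224 + 0.15232 = 0.344089 m ≈ 340 mm

Δh = 340 mm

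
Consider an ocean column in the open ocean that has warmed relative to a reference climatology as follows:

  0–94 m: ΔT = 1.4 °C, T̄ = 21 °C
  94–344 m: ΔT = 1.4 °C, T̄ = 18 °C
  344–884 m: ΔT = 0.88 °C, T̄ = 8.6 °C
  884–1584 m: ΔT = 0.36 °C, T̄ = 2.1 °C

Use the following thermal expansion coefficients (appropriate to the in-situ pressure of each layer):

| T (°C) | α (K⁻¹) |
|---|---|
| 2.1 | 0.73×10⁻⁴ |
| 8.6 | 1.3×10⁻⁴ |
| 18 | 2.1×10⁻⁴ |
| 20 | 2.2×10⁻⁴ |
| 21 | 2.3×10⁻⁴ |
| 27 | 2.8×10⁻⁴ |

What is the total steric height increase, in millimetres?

Δh ≈ 184 mm

Layer 1 at 21 °C → α = 2.3×10⁻⁴ K⁻¹
Layer 2 at 18 °C → α = 2.1×10⁻⁴ K⁻¹
Layer 3 at 8.6 °C → α = 1.3×10⁻⁴ K⁻¹
Layer 4 at 2.1 °C → α = 0.73×10⁻⁴ K⁻¹
94 × 1.4 × 2.3×10⁻⁴ = 0.030268 m
250 × 1.4 × 2.1×10⁻⁴ = 0.07350 m
540 × 1.3×10⁻⁴ × 0.88 = 0.061776 m
Layer 4: 700 × 0.73×10⁻⁴ × 0.36 = 0.018396 m
Δh = 0.030268 + 0.07350 + 0.061776 + 0.018396 = 0.18394 m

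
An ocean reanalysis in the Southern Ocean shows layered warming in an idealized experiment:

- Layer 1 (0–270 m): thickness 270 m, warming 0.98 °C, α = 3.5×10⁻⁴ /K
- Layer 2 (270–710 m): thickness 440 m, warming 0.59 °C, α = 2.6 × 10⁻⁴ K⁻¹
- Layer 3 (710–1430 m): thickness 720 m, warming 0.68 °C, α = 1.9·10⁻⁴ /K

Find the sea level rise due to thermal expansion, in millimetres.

Layer 1: 270 × 0.98 × 3.5×10⁻⁴ = 0.09261 m
440 × 2.6×10⁻⁴ × 0.59 = 0.067496 m
0.68 × 720 × 1.9×10⁻⁴ = 0.093024 m
Δh = 0.09261 + 0.067496 + 0.093024 = 0.25313 m ≈ 253 mm

Δh = 253 mm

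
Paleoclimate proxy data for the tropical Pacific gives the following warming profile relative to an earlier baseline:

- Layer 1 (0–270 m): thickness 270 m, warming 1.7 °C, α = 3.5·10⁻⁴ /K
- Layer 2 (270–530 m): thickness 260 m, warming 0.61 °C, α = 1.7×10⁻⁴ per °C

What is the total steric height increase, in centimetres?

Layer 1: 270 × 3.5×10⁻⁴ × 1.7 = 0.16065 m
0.61 × 260 × 1.7×10⁻⁴ = 0.026962 m
Δh = 0.16065 + 0.026962 = 0.187612 m ≈ 18.8 cm

about 18.8 cm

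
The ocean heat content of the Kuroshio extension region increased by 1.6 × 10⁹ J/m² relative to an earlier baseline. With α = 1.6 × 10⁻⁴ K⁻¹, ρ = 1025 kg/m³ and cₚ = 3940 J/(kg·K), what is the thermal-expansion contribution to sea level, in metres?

about 0.0634 m

Δh = αQ/(ρcₚ) = 1.6×10⁻⁴ × 1.6×10⁹ / (1025 × 3940) ≈ 0.06339 m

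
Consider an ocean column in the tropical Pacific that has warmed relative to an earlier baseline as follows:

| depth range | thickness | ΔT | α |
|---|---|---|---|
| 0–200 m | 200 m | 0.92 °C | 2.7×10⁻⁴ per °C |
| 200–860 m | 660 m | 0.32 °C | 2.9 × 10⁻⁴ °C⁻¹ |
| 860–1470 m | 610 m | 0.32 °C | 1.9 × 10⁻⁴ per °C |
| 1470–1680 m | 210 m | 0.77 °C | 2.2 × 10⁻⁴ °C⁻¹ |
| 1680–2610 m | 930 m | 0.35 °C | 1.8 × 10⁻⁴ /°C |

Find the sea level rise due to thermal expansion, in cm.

24.2 cm

2.7×10⁻⁴ × 0.92 × 200 = 0.04968 m
Layer 2: 2.9×10⁻⁴ × 0.32 × 660 = 0.061248 m
860–1470 m: 1.9×10⁻⁴ × 0.32 × 610 = 0.037088 m
0.77 × 2.2×10⁻⁴ × 210 = 0.035574 m
1680–2610 m: 1.8×10⁻⁴ × 930 × 0.35 = 0.05859 m
Δh = 0.04968 + 0.061248 + 0.037088 + 0.035574 + 0.05859 = 0.24218 m ≈ 24.2 cm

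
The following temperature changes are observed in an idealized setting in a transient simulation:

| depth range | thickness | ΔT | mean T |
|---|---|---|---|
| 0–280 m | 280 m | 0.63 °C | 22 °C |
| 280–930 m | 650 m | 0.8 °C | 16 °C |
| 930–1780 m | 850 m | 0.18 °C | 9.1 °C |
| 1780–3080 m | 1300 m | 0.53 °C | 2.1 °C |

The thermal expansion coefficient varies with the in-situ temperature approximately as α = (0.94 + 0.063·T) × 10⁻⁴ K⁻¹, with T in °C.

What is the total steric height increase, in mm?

239 mm of thermosteric rise

Layer 1: α = (0.94 + 0.063×22)×10⁻⁴ = 2.326×10⁻⁴ K⁻¹
Layer 2: α = (0.94 + 0.063×16)×10⁻⁴ = 1.948×10⁻⁴ K⁻¹
Layer 3: α = (0.94 + 0.063×9.1)×10⁻⁴ = 1.5133×10⁻⁴ K⁻¹
Layer 4: α = (0.94 + 0.063×2.1)×10⁻⁴ = 1.0723×10⁻⁴ K⁻¹
0–280 m: 2.326×10⁻⁴ × 0.63 × 280 = 0.04103064 m
280–930 m: 0.8 × 1.948×10⁻⁴ × 650 = 0.101296 m
850 × 0.18 × 1.5133×10⁻⁴ = 0.02315349 m
1.0723×10⁻⁴ × 0.53 × 1300 = 0.07388147 m
Δh = 0.04103064 + 0.101296 + 0.02315349 + 0.07388147 = 0.2393616 m ≈ 239 mm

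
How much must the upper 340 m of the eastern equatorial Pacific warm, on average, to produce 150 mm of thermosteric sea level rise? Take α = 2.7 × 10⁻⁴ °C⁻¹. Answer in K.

ΔT = Δh/(αH) = 0.15 / (2.7×10⁻⁴ × 340) ≈ 1.634 K

ΔT ≈ 1.6 K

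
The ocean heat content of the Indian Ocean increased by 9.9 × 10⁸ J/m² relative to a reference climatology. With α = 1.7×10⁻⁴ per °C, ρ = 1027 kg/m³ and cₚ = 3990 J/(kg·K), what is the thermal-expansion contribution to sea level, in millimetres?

Δh = αQ/(ρcₚ) = 1.7×10⁻⁴ × 9.9×10⁸ / (1027 × 3990) ≈ 0.041072 m

41.1 mm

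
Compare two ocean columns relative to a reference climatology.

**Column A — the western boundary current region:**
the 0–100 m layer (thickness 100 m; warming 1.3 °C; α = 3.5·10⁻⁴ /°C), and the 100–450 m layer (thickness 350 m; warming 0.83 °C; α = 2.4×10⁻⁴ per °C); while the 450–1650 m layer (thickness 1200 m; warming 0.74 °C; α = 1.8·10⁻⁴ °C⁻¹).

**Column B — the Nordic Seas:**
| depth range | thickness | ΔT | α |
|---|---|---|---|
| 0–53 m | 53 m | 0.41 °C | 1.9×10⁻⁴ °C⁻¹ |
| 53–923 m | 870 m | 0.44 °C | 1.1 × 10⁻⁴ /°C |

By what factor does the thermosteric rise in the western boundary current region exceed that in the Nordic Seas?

A Layer 1: 100 × 3.5×10⁻⁴ × 1.3 = 0.04550 m
A 100–450 m: 0.83 × 350 × 2.4×10⁻⁴ = 0.06972 m
A 1200 × 0.74 × 1.8×10⁻⁴ = 0.15984 m
A total: 0.27506 m
B 0–53 m: 0.41 × 53 × 1.9×10⁻⁴ = 0.0041287 m
B 53–923 m: 1.1×10⁻⁴ × 870 × 0.44 = 0.042108 m
B total: 0.0462367 m
Ratio: 0.27506 / 0.0462367 ≈ 5.949

5.95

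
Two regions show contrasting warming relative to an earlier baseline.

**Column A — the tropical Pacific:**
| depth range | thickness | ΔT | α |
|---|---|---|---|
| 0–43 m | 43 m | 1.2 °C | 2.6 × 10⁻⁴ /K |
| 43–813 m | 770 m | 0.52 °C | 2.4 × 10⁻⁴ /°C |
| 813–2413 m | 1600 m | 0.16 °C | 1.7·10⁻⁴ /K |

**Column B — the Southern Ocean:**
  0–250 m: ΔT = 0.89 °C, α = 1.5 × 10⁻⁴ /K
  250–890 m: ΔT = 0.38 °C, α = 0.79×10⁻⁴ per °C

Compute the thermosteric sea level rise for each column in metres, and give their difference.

Δh_A ≈ 0.153 m, Δh_B ≈ 0.0526 m; difference ≈ 0.100 m

A Layer 1: 1.2 × 2.6×10⁻⁴ × 43 = 0.013416 m
A 0.52 × 2.4×10⁻⁴ × 770 = 0.096096 m
A 0.16 × 1600 × 1.7×10⁻⁴ = 0.04352 m
A total: 0.153032 m
B Layer 1: 1.5×10⁻⁴ × 250 × 0.89 = 0.033375 m
B 0.38 × 640 × 0.79×10⁻⁴ = 0.0192128 m
B total: 0.0525878 m
Difference: 0.153032 − 0.0525878 = 0.1004442 m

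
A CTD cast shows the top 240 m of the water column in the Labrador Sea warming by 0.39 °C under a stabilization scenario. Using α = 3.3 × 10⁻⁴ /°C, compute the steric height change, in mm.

about 30.9 mm

Δh = αΔT·H = 3.3×10⁻⁴ × 0.39 × 240 = 0.030888 m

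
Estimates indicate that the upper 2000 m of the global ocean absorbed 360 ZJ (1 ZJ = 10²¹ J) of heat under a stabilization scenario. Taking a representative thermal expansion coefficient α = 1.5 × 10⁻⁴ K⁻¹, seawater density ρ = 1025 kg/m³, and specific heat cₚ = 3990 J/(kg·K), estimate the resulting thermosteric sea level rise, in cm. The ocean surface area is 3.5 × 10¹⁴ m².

Per unit area: Q = 360×10²¹ / (3.5×10¹⁴) ≈ 1.029×10⁹ J/m²
Δh = αQ/(ρcₚ) = 1.5×10⁻⁴ × 1.029×10⁹ / (1025 × 3990) ≈ 0.037741 m

3.77 cm of thermosteric rise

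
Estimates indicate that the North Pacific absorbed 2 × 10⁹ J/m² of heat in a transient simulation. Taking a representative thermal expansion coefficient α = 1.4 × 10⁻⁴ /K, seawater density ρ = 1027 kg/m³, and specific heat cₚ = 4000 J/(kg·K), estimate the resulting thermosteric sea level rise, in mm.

Δh = 68.2 mm

Δh = αQ/(ρcₚ) = 1.4×10⁻⁴ × 2×10⁹ / (1027 × 4000) ≈ 0.06816 m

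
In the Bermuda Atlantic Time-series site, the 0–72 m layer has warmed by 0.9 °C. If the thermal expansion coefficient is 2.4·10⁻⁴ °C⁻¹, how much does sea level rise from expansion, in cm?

Δh ≈ 1.6 cm

Δh = αΔT·H = 2.4×10⁻⁴ × 0.9 × 72 = 0.015552 m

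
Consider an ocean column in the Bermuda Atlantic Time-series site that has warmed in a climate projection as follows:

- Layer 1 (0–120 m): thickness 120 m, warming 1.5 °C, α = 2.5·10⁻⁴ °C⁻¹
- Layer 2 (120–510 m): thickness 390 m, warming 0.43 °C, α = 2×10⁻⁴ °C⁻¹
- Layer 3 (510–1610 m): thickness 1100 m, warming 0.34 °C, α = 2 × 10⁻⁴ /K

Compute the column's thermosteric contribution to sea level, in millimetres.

0–120 m: 120 × 1.5 × 2.5×10⁻⁴ = 0.04500 m
Layer 2: 2×10⁻⁴ × 0.43 × 390 = 0.03354 m
1100 × 2×10⁻⁴ × 0.34 = 0.07480 m
Δh = 0.04500 + 0.03354 + 0.07480 = 0.15334 m ≈ 153 mm

153 mm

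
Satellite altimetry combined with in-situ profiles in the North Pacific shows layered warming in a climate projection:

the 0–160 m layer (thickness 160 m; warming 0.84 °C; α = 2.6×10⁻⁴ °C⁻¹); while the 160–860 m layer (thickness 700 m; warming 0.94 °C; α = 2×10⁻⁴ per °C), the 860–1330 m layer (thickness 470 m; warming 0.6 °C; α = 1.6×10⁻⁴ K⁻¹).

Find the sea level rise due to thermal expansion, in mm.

2.6×10⁻⁴ × 0.84 × 160 = 0.034944 m
160–860 m: 0.94 × 2×10⁻⁴ × 700 = 0.13160 m
Layer 3: 0.6 × 470 × 1.6×10⁻⁴ = 0.04512 m
Δh = 0.034944 + 0.13160 + 0.04512 = 0.211664 m ≈ 212 mm

Δh ≈ 212 mm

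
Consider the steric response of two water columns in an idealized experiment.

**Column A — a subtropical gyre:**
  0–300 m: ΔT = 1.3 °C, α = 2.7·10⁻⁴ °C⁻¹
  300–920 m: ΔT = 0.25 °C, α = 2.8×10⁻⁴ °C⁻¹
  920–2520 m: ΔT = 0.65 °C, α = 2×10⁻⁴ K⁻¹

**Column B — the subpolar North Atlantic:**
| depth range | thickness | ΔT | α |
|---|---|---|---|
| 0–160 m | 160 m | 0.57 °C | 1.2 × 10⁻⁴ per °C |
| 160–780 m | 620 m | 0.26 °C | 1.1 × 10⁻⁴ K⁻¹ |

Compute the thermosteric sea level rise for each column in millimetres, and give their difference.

A 0–300 m: 2.7×10⁻⁴ × 1.3 × 300 = 0.10530 m
A 300–920 m: 0.25 × 620 × 2.8×10⁻⁴ = 0.04340 m
A Layer 3: 1600 × 0.65 × 2×10⁻⁴ = 0.20800 m
A total: 0.35670 m
B Layer 1: 0.57 × 160 × 1.2×10⁻⁴ = 0.010944 m
B 0.26 × 1.1×10⁻⁴ × 620 = 0.017732 m
B total: 0.028676 m
Difference: 0.35670 − 0.028676 = 0.328024 m

A: 357 mm; B: 28.7 mm; difference 328 mm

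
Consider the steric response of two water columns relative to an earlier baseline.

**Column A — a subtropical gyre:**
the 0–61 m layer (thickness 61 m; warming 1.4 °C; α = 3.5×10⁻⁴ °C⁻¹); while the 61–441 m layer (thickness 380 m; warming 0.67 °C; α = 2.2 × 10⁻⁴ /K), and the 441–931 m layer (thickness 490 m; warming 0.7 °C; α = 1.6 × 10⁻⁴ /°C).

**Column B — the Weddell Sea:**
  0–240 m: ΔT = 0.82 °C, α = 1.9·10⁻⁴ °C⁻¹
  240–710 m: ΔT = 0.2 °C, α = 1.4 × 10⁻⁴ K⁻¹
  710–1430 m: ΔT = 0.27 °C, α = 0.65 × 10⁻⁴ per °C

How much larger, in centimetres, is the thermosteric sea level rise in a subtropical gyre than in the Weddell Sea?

A 3.5×10⁻⁴ × 61 × 1.4 = 0.02989 m
A 0.67 × 380 × 2.2×10⁻⁴ = 0.056012 m
A 441–931 m: 490 × 0.7 × 1.6×10⁻⁴ = 0.05488 m
A total: 0.140782 m
B Layer 1: 1.9×10⁻⁴ × 240 × 0.82 = 0.037392 m
B 240–710 m: 470 × 1.4×10⁻⁴ × 0.2 = 0.01316 m
B 710–1430 m: 0.65×10⁻⁴ × 720 × 0.27 = 0.012636 m
B total: 0.063188 m
Difference: 0.140782 − 0.063188 = 0.077594 m

7.8 cm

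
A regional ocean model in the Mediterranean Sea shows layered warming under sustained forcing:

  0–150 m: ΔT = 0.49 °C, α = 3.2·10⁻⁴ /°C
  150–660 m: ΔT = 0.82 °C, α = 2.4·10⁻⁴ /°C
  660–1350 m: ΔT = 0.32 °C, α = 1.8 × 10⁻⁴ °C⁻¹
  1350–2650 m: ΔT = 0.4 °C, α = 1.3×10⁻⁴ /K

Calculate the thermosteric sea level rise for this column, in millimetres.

Layer 1: 0.49 × 150 × 3.2×10⁻⁴ = 0.02352 m
510 × 0.82 × 2.4×10⁻⁴ = 0.100368 m
690 × 0.32 × 1.8×10⁻⁴ = 0.039744 m
Layer 4: 0.4 × 1.3×10⁻⁴ × 1300 = 0.06760 m
Δh = 0.02352 + 0.100368 + 0.039744 + 0.06760 = 0.231232 m ≈ 231 mm

231 mm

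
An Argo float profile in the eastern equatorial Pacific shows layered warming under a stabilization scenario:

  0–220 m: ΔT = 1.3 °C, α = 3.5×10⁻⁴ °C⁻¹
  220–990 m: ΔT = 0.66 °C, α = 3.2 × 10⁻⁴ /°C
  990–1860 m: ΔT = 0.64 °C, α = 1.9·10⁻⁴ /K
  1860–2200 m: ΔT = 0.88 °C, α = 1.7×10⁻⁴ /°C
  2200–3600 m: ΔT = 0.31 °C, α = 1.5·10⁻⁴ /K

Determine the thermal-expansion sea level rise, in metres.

1.3 × 220 × 3.5×10⁻⁴ = 0.10010 m
220–990 m: 3.2×10⁻⁴ × 0.66 × 770 = 0.162624 m
990–1860 m: 1.9×10⁻⁴ × 0.64 × 870 = 0.105792 m
1860–2200 m: 340 × 0.88 × 1.7×10⁻⁴ = 0.050864 m
Layer 5: 1.5×10⁻⁴ × 1400 × 0.31 = 0.06510 m
Δh = 0.10010 + 0.162624 + 0.105792 + 0.050864 + 0.06510 = 0.48448 m ≈ 0.484 m

about 0.484 m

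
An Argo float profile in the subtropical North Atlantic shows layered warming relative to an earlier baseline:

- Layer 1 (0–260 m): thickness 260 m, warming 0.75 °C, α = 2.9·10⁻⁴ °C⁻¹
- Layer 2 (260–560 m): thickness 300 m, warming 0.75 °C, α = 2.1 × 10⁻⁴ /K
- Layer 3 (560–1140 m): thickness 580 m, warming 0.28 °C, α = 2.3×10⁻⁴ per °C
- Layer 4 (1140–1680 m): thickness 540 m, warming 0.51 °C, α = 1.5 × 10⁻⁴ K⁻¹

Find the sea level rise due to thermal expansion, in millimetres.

Δh ≈ 180 mm

0.75 × 2.9×10⁻⁴ × 260 = 0.05655 m
260–560 m: 0.75 × 2.1×10⁻⁴ × 300 = 0.04725 m
Layer 3: 2.3×10⁻⁴ × 0.28 × 580 = 0.037352 m
0.51 × 540 × 1.5×10⁻⁴ = 0.04131 m
Δh = 0.05655 + 0.04725 + 0.037352 + 0.04131 = 0.182462 m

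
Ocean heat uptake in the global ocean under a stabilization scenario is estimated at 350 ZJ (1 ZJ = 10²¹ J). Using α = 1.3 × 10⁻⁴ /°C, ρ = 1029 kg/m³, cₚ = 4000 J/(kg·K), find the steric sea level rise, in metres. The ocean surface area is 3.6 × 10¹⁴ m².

Δh = 0.031 m

Per unit area: Q = 350×10²¹ / (3.6×10¹⁴) ≈ 9.722×10⁸ J/m²
Δh = αQ/(ρcₚ) = 1.3×10⁻⁴ × 9.722×10⁸ / (1029 × 4000) ≈ 0.030706 m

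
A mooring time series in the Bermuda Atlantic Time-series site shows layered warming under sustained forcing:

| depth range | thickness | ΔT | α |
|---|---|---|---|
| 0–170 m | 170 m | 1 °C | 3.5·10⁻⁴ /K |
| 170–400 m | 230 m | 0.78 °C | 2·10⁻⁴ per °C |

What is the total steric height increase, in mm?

170 × 3.5×10⁻⁴ × 1 = 0.05950 m
Layer 2: 2×10⁻⁴ × 230 × 0.78 = 0.03588 m
Δh = 0.05950 + 0.03588 = 0.09538 m

Δh = 95.4 mm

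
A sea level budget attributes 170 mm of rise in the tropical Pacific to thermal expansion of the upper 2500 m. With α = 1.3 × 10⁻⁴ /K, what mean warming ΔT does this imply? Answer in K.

ΔT = Δh/(αH) = 0.17 / (1.3×10⁻⁴ × 2500) ≈ 0.5231 K

about 0.523 K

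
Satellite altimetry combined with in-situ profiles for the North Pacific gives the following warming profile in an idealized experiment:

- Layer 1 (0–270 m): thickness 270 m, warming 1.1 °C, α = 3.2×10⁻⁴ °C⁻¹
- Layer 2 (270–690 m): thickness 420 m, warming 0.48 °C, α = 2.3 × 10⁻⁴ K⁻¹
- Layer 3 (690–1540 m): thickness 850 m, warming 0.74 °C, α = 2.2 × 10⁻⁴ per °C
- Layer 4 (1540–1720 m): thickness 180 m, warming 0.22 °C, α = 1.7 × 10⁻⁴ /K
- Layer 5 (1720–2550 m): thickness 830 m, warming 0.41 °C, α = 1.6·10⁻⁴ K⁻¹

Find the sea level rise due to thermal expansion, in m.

Layer 1: 1.1 × 270 × 3.2×10⁻⁴ = 0.09504 m
Layer 2: 0.48 × 420 × 2.3×10⁻⁴ = 0.046368 m
690–1540 m: 850 × 0.74 × 2.2×10⁻⁴ = 0.13838 m
Layer 4: 1.7×10⁻⁴ × 0.22 × 180 = 0.006732 m
Layer 5: 1.6×10⁻⁴ × 0.41 × 830 = 0.054448 m
Δh = 0.09504 + 0.046368 + 0.13838 + 0.006732 + 0.054448 = 0.340968 m

0.341 m of thermosteric rise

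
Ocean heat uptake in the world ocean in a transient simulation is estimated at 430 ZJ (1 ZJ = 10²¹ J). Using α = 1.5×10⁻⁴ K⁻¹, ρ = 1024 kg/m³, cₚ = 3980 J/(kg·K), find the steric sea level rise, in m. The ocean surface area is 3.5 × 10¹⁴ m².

Per unit area: Q = 430×10²¹ / (3.5×10¹⁴) ≈ 1.229×10⁹ J/m²
Δh = αQ/(ρcₚ) = 1.5×10⁻⁴ × 1.229×10⁹ / (1024 × 3980) ≈ 0.045233 m

Δh = 0.0452 m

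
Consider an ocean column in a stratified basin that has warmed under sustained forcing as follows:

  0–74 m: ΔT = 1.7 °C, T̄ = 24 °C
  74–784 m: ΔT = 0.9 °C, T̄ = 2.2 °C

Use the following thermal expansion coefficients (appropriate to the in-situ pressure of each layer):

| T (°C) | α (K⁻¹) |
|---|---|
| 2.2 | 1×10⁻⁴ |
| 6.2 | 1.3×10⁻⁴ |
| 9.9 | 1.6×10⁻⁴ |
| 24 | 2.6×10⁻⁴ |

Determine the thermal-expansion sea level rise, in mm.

about 96.6 mm

Layer 1 at 24 °C → α = 2.6×10⁻⁴ K⁻¹
Layer 2 at 2.2 °C → α = 1×10⁻⁴ K⁻¹
Layer 1: 1.7 × 74 × 2.6×10⁻⁴ = 0.032708 m
1×10⁻⁴ × 0.9 × 710 = 0.06390 m
Δh = 0.032708 + 0.06390 = 0.096608 m ≈ 96.6 mm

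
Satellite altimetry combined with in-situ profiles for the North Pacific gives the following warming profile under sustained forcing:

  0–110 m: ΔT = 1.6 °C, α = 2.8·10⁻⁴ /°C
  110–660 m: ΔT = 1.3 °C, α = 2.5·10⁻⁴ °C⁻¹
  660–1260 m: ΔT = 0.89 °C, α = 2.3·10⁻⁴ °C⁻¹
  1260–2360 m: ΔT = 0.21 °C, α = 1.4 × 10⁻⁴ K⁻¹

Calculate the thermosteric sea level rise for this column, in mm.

about 380 mm

Layer 1: 2.8×10⁻⁴ × 1.6 × 110 = 0.04928 m
110–660 m: 550 × 2.5×10⁻⁴ × 1.3 = 0.17875 m
Layer 3: 0.89 × 600 × 2.3×10⁻⁴ = 0.12282 m
0.21 × 1.4×10⁻⁴ × 1100 = 0.03234 m
Δh = 0.04928 + 0.17875 + 0.12282 + 0.03234 = 0.38319 m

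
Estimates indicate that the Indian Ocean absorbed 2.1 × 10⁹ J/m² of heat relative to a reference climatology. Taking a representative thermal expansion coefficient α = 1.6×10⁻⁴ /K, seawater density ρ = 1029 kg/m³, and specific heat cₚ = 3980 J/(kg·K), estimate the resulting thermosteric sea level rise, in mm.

Δh = αQ/(ρcₚ) = 1.6×10⁻⁴ × 2.1×10⁹ / (1029 × 3980) ≈ 0.082043 m

Δh = 82 mm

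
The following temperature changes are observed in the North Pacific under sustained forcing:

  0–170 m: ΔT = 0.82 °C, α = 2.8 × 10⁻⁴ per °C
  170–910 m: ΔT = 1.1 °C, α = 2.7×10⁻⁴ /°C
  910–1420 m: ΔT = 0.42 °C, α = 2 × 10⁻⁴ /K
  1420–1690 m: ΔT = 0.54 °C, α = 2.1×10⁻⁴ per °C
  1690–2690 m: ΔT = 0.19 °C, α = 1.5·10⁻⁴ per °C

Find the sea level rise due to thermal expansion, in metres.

Δh ≈ 0.361 m

Layer 1: 2.8×10⁻⁴ × 0.82 × 170 = 0.039032 m
170–910 m: 1.1 × 2.7×10⁻⁴ × 740 = 0.21978 m
Layer 3: 2×10⁻⁴ × 0.42 × 510 = 0.04284 m
1420–1690 m: 0.54 × 270 × 2.1×10⁻⁴ = 0.030618 m
0.19 × 1000 × 1.5×10⁻⁴ = 0.02850 m
Δh = 0.039032 + 0.21978 + 0.04284 + 0.030618 + 0.02850 = 0.36077 m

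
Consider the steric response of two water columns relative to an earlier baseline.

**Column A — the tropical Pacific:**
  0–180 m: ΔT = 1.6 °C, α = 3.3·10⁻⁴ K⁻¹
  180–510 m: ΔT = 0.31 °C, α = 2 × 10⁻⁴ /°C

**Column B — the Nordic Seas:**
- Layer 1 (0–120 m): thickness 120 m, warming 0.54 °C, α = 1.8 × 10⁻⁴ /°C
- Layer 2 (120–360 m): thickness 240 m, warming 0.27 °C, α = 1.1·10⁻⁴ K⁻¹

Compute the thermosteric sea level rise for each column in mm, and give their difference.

A: 116 mm; B: 18.8 mm; difference 96.7 mm

A Layer 1: 3.3×10⁻⁴ × 180 × 1.6 = 0.09504 m
A 0.31 × 330 × 2×10⁻⁴ = 0.02046 m
A total: 0.11550 m
B 0.54 × 120 × 1.8×10⁻⁴ = 0.011664 m
B Layer 2: 1.1×10⁻⁴ × 0.27 × 240 = 0.007128 m
B total: 0.018792 m
Difference: 0.11550 − 0.018792 = 0.096708 m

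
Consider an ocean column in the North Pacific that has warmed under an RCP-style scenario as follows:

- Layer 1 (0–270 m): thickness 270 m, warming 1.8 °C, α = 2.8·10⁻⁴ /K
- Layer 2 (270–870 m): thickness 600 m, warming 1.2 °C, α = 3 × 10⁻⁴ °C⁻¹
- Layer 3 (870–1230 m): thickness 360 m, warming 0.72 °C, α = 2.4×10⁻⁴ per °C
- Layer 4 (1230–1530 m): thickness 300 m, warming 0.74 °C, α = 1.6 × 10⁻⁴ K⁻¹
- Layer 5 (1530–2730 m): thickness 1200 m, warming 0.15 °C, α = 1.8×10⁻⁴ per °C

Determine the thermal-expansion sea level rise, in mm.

482 mm of thermosteric rise

0–270 m: 270 × 2.8×10⁻⁴ × 1.8 = 0.13608 m
Layer 2: 1.2 × 600 × 3×10⁻⁴ = 0.21600 m
870–1230 m: 360 × 2.4×10⁻⁴ × 0.72 = 0.062208 m
1.6×10⁻⁴ × 300 × 0.74 = 0.03552 m
1530–2730 m: 0.15 × 1200 × 1.8×10⁻⁴ = 0.03240 m
Δh = 0.13608 + 0.21600 + 0.062208 + 0.03552 + 0.03240 = 0.482208 m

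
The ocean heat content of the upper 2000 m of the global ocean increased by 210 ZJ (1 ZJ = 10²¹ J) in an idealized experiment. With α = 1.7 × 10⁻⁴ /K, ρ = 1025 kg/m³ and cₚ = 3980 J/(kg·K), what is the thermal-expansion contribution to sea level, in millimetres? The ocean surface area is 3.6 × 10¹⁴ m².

Δh = 24 mm

Per unit area: Q = 210×10²¹ / (3.6×10¹⁴) ≈ 5.833×10⁸ J/m²
Δh = αQ/(ρcₚ) = 1.7×10⁻⁴ × 5.833×10⁸ / (1025 × 3980) ≈ 0.024307 m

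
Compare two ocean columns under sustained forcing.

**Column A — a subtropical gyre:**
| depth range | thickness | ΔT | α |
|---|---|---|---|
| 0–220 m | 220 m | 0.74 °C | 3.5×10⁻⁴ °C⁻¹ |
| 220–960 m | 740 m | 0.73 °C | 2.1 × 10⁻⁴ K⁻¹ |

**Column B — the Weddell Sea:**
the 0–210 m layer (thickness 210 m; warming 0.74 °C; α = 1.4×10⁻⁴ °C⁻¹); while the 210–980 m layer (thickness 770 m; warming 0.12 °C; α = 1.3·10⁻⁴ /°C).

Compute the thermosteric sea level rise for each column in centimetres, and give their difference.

A 0.74 × 3.5×10⁻⁴ × 220 = 0.05698 m
A 740 × 2.1×10⁻⁴ × 0.73 = 0.113442 m
A total: 0.170422 m
B 210 × 1.4×10⁻⁴ × 0.74 = 0.021756 m
B 1.3×10⁻⁴ × 770 × 0.12 = 0.012012 m
B total: 0.033768 m
Difference: 0.170422 − 0.033768 = 0.136654 m

Δh_A ≈ 17.0 cm, Δh_B ≈ 3.38 cm; difference ≈ 13.7 cm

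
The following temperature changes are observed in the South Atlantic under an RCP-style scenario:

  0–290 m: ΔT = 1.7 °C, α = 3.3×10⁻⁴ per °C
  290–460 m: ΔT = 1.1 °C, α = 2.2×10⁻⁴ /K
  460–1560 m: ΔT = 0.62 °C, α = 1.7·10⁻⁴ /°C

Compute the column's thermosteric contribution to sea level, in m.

Δh ≈ 0.32 m

0–290 m: 3.3×10⁻⁴ × 1.7 × 290 = 0.16269 m
Layer 2: 1.1 × 2.2×10⁻⁴ × 170 = 0.04114 m
Layer 3: 1.7×10⁻⁴ × 0.62 × 1100 = 0.11594 m
Δh = 0.16269 + 0.04114 + 0.11594 = 0.31977 m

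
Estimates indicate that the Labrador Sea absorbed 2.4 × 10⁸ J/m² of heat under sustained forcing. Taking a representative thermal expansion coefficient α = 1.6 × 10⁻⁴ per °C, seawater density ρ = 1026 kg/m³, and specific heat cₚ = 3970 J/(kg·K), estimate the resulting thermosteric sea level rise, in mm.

Δh = 9.43 mm

Δh = αQ/(ρcₚ) = 1.6×10⁻⁴ × 2.4×10⁸ / (1026 × 3970) ≈ 0.0094274 m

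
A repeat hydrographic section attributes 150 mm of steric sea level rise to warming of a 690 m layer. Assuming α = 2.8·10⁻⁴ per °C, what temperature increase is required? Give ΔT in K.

ΔT = Δh/(αH) = 0.15 / (2.8×10⁻⁴ × 690) ≈ 0.7764 K

ΔT ≈ 0.78 K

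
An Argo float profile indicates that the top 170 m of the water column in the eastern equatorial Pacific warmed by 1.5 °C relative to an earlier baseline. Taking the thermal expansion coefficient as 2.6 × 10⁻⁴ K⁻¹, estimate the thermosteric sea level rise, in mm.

about 66.3 mm

Δh = αΔT·H = 2.6×10⁻⁴ × 1.5 × 170 = 0.06630 m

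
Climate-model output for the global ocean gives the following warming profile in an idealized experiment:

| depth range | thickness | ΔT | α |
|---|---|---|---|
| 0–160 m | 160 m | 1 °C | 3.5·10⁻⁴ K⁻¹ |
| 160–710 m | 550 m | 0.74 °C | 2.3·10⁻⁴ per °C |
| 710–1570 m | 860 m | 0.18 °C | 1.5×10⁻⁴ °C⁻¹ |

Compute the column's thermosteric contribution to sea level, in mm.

0–160 m: 3.5×10⁻⁴ × 160 × 1 = 0.05600 m
Layer 2: 0.74 × 2.3×10⁻⁴ × 550 = 0.09361 m
710–1570 m: 0.18 × 1.5×10⁻⁴ × 860 = 0.02322 m
Δh = 0.05600 + 0.09361 + 0.02322 = 0.17283 m

173 mm of thermosteric rise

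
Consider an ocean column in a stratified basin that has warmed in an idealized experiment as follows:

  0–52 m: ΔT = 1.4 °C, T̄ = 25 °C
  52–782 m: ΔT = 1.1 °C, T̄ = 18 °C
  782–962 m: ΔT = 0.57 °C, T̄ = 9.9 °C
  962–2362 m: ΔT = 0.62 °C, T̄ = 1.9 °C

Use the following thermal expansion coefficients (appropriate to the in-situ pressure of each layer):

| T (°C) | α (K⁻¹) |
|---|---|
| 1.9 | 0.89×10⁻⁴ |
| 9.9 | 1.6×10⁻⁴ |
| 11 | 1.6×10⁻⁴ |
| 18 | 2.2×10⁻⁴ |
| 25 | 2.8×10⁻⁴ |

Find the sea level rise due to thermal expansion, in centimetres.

Δh ≈ 29.1 cm

Layer 1 at 25 °C → α = 2.8×10⁻⁴ K⁻¹
Layer 2 at 18 °C → α = 2.2×10⁻⁴ K⁻¹
Layer 3 at 9.9 °C → α = 1.6×10⁻⁴ K⁻¹
Layer 4 at 1.9 °C → α = 0.89×10⁻⁴ K⁻¹
2.8×10⁻⁴ × 52 × 1.4 = 0.020384 m
52–782 m: 730 × 1.1 × 2.2×10⁻⁴ = 0.17666 m
Layer 3: 0.57 × 180 × 1.6×10⁻⁴ = 0.016416 m
Layer 4: 0.62 × 1400 × 0.89×10⁻⁴ = 0.077252 m
Δh = 0.020384 + 0.17666 + 0.016416 + 0.077252 = 0.290712 m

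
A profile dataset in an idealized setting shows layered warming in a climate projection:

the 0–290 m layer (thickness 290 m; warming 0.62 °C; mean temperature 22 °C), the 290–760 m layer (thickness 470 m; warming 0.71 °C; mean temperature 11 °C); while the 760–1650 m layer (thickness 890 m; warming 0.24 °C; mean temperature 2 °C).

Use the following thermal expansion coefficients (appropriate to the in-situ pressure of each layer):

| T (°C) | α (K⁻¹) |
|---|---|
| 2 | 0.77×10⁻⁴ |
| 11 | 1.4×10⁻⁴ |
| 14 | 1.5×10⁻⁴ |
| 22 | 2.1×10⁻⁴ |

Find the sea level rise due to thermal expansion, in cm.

Layer 1 at 22 °C → α = 2.1×10⁻⁴ K⁻¹
Layer 2 at 11 °C → α = 1.4×10⁻⁴ K⁻¹
Layer 3 at 2 °C → α = 0.77×10⁻⁴ K⁻¹
0–290 m: 2.1×10⁻⁴ × 0.62 × 290 = 0.037758 m
0.71 × 470 × 1.4×10⁻⁴ = 0.046718 m
Layer 3: 0.24 × 0.77×10⁻⁴ × 890 = 0.0164472 m
Δh = 0.037758 + 0.046718 + 0.0164472 = 0.1009232 m

about 10 cm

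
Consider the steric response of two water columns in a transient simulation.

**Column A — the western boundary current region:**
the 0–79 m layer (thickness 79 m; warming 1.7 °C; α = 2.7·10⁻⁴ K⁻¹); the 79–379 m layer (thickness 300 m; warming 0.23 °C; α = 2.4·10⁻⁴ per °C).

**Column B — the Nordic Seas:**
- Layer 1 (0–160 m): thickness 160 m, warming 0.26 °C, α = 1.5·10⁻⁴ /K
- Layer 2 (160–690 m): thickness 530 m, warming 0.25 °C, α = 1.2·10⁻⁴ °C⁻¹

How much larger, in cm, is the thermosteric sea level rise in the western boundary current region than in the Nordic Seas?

A Layer 1: 2.7×10⁻⁴ × 1.7 × 79 = 0.036261 m
A 79–379 m: 300 × 0.23 × 2.4×10⁻⁴ = 0.01656 m
A total: 0.052821 m
B 0–160 m: 1.5×10⁻⁴ × 160 × 0.26 = 0.00624 m
B 160–690 m: 0.25 × 530 × 1.2×10⁻⁴ = 0.01590 m
B total: 0.02214 m
Difference: 0.052821 − 0.02214 = 0.030681 m

3.07 cm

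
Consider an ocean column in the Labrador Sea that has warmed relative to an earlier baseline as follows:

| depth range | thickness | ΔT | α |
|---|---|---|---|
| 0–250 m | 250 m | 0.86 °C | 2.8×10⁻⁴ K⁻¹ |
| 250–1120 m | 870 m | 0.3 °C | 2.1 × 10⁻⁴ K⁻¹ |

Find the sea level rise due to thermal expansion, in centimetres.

2.8×10⁻⁴ × 250 × 0.86 = 0.06020 m
250–1120 m: 2.1×10⁻⁴ × 0.3 × 870 = 0.05481 m
Δh = 0.06020 + 0.05481 = 0.11501 m

11.5 cm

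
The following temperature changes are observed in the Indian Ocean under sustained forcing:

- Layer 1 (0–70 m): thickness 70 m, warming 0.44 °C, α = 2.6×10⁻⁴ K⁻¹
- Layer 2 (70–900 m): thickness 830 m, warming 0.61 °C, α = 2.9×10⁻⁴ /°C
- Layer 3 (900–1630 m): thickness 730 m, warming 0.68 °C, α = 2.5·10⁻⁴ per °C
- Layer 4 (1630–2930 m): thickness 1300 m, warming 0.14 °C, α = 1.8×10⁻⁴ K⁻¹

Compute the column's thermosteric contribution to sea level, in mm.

312 mm

0–70 m: 0.44 × 2.6×10⁻⁴ × 70 = 0.008008 m
2.9×10⁻⁴ × 830 × 0.61 = 0.146827 m
0.68 × 2.5×10⁻⁴ × 730 = 0.12410 m
0.14 × 1300 × 1.8×10⁻⁴ = 0.03276 m
Δh = 0.008008 + 0.146827 + 0.12410 + 0.03276 = 0.311695 m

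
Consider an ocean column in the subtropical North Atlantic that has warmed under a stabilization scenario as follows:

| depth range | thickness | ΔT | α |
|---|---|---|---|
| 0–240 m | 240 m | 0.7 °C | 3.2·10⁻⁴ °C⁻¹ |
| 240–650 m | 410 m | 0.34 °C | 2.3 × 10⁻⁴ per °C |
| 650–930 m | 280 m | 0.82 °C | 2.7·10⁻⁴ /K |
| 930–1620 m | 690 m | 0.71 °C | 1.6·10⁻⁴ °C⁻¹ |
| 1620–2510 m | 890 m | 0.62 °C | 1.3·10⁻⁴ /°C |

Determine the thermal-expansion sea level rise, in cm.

about 30 cm

0.7 × 3.2×10⁻⁴ × 240 = 0.05376 m
Layer 2: 410 × 0.34 × 2.3×10⁻⁴ = 0.032062 m
2.7×10⁻⁴ × 0.82 × 280 = 0.061992 m
0.71 × 1.6×10⁻⁴ × 690 = 0.078384 m
1620–2510 m: 0.62 × 1.3×10⁻⁴ × 890 = 0.071734 m
Δh = 0.05376 + 0.032062 + 0.061992 + 0.078384 + 0.071734 = 0.297932 m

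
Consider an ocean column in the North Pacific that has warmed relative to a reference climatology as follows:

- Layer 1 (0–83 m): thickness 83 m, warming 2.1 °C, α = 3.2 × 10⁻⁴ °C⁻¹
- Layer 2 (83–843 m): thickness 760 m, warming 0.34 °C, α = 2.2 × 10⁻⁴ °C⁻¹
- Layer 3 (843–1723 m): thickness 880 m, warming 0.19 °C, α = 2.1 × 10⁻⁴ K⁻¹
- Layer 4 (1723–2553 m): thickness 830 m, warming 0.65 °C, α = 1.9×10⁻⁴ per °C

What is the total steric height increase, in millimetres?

2.1 × 3.2×10⁻⁴ × 83 = 0.055776 m
Layer 2: 760 × 2.2×10⁻⁴ × 0.34 = 0.056848 m
Layer 3: 2.1×10⁻⁴ × 880 × 0.19 = 0.035112 m
Layer 4: 1.9×10⁻⁴ × 0.65 × 830 = 0.102505 m
Δh = 0.055776 + 0.056848 + 0.035112 + 0.102505 = 0.250241 m

250 mm of thermosteric rise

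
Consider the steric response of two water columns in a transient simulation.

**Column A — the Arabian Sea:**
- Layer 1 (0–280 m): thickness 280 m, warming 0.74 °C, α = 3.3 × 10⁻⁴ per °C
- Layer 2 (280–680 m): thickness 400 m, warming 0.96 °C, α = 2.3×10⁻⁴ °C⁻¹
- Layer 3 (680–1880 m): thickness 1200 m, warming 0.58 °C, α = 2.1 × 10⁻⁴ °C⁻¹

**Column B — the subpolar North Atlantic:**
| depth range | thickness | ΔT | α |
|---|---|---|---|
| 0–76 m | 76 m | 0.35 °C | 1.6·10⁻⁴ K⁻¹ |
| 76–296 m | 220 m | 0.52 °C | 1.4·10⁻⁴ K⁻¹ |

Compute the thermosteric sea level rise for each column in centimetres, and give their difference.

A: 30 cm; B: 2.0 cm; difference 28 cm

A 0–280 m: 280 × 3.3×10⁻⁴ × 0.74 = 0.068376 m
A 2.3×10⁻⁴ × 0.96 × 400 = 0.08832 m
A 1200 × 2.1×10⁻⁴ × 0.58 = 0.14616 m
A total: 0.302856 m
B 0–76 m: 0.35 × 76 × 1.6×10⁻⁴ = 0.004256 m
B 76–296 m: 220 × 1.4×10⁻⁴ × 0.52 = 0.016016 m
B total: 0.020272 m
Difference: 0.302856 − 0.020272 = 0.282584 m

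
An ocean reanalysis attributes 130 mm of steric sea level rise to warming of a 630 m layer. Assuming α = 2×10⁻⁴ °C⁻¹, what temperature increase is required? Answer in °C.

1.0 °C

ΔT = Δh/(αH) = 0.13 / (2×10⁻⁴ × 630) ≈ 1.032 °C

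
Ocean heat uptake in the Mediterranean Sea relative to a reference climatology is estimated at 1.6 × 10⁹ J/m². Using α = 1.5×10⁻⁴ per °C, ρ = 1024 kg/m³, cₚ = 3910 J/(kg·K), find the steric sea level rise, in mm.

Δh = αQ/(ρcₚ) = 1.5×10⁻⁴ × 1.6×10⁹ / (1024 × 3910) ≈ 0.059942 m

about 60 mm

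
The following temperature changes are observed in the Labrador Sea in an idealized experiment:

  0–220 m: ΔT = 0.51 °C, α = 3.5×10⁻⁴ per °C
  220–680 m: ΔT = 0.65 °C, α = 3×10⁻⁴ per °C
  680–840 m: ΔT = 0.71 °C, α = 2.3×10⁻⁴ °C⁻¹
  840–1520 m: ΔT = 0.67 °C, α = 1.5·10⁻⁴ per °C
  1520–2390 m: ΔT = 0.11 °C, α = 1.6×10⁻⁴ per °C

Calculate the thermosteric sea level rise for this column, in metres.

0–220 m: 220 × 0.51 × 3.5×10⁻⁴ = 0.03927 m
3×10⁻⁴ × 0.65 × 460 = 0.08970 m
Layer 3: 2.3×10⁻⁴ × 0.71 × 160 = 0.026128 m
Layer 4: 1.5×10⁻⁴ × 0.67 × 680 = 0.06834 m
Layer 5: 870 × 1.6×10⁻⁴ × 0.11 = 0.015312 m
Δh = 0.03927 + 0.08970 + 0.026128 + 0.06834 + 0.015312 = 0.23875 m

about 0.24 m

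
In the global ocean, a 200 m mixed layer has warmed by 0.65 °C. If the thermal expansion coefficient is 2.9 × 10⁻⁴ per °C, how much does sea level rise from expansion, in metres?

Δh = αΔT·H = 2.9×10⁻⁴ × 0.65 × 200 = 0.03770 m

about 0.038 m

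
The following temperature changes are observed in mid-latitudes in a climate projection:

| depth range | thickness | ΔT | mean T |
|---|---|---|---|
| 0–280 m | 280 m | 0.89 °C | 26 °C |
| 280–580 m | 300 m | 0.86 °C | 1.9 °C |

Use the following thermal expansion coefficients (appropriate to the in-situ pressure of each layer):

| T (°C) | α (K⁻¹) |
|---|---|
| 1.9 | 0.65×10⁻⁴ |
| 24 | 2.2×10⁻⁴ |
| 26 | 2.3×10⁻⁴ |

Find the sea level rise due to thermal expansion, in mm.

about 74.1 mm

Layer 1 at 26 °C → α = 2.3×10⁻⁴ K⁻¹
Layer 2 at 1.9 °C → α = 0.65×10⁻⁴ K⁻¹
0–280 m: 2.3×10⁻⁴ × 280 × 0.89 = 0.057316 m
Layer 2: 0.86 × 300 × 0.65×10⁻⁴ = 0.01677 m
Δh = 0.057316 + 0.01677 = 0.074086 m ≈ 74.1 mm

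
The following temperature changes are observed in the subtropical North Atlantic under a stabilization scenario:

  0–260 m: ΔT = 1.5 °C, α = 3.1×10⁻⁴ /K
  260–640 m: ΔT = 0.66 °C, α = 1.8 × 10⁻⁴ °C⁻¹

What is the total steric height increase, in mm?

Layer 1: 3.1×10⁻⁴ × 1.5 × 260 = 0.12090 m
1.8×10⁻⁴ × 0.66 × 380 = 0.045144 m
Δh = 0.12090 + 0.045144 = 0.166044 m

166 mm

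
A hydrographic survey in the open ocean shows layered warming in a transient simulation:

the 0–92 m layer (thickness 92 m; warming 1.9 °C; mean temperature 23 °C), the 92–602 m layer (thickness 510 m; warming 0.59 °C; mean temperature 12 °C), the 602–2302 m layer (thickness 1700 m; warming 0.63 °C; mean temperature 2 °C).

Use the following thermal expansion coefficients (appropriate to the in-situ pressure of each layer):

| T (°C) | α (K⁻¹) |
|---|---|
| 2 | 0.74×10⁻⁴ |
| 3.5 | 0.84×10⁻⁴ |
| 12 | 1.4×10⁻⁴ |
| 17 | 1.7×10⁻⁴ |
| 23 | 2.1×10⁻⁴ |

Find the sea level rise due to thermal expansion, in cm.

Layer 1 at 23 °C → α = 2.1×10⁻⁴ K⁻¹
Layer 2 at 12 °C → α = 1.4×10⁻⁴ K⁻¹
Layer 3 at 2 °C → α = 0.74×10⁻⁴ K⁻¹
Layer 1: 1.9 × 92 × 2.1×10⁻⁴ = 0.036708 m
1.4×10⁻⁴ × 510 × 0.59 = 0.042126 m
Layer 3: 0.63 × 1700 × 0.74×10⁻⁴ = 0.079254 m
Δh = 0.036708 + 0.042126 + 0.079254 = 0.158088 m ≈ 15.8 cm

about 15.8 cm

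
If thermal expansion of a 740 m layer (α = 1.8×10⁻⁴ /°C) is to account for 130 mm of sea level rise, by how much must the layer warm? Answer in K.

about 0.976 K

ΔT = Δh/(αH) = 0.13 / (1.8×10⁻⁴ × 740) ≈ 0.9760 K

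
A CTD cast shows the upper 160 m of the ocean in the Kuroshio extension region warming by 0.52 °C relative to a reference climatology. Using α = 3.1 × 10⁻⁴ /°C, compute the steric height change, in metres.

Δh ≈ 0.026 m

Δh = αΔT·H = 3.1×10⁻⁴ × 0.52 × 160 = 0.025792 m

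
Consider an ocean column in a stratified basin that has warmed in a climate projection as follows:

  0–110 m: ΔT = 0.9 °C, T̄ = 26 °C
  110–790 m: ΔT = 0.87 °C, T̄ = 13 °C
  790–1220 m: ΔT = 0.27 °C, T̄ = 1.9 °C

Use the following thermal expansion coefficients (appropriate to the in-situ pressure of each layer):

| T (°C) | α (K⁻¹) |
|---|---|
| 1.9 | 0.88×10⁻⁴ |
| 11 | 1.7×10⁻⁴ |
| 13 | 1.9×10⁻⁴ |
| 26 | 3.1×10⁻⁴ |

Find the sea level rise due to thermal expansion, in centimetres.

Layer 1 at 26 °C → α = 3.1×10⁻⁴ K⁻¹
Layer 2 at 13 °C → α = 1.9×10⁻⁴ K⁻¹
Layer 3 at 1.9 °C → α = 0.88×10⁻⁴ K⁻¹
110 × 3.1×10⁻⁴ × 0.9 = 0.03069 m
680 × 0.87 × 1.9×10⁻⁴ = 0.112404 m
Layer 3: 430 × 0.88×10⁻⁴ × 0.27 = 0.0102168 m
Δh = 0.03069 + 0.112404 + 0.0102168 = 0.1533108 m ≈ 15.3 cm

Δh = 15.3 cm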